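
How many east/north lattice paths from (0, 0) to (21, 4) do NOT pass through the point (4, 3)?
Number of paths = 12020

Total paths from (0, 0) to (21, 4): C(25, 21) = 12650. Paths through (4, 3): (paths (0, 0) → (4, 3)) × (paths (4, 3) → (21, 4)) = C(7, 4) · C(18, 17) = 35 · 18 = 630. Avoidance count = 12650 − 630 = 12020.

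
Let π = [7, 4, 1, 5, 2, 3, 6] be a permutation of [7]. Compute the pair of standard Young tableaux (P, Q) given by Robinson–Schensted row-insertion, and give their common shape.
P = [1, 2, 3, 6] / [4, 5] / [7];  Q = [1, 4, 6, 7] / [2, 5] / [3];  common shape = (4, 2, 1)

Row-insert the values π_1, π_2, … into P one at a time, bumping the leftmost entry strictly greater than the inserted value down to the next row. The recording tableau Q records, in position (i, j), the step at which that cell was added to P.
  Insert 7 (step 1): P = [7];  Q = [1]
  Insert 4 (step 2): P = [4] / [7];  Q = [1] / [2]
  Insert 1 (step 3): P = [1] / [4] / [7];  Q = [1] / [2] / [3]
  Insert 5 (step 4): P = [1, 5] / [4] / [7];  Q = [1, 4] / [2] / [3]
  Insert 2 (step 5): P = [1, 2] / [4, 5] / [7];  Q = [1, 4] / [2, 5] / [3]
  Insert 3 (step 6): P = [1, 2, 3] / [4, 5] / [7];  Q = [1, 4, 6] / [2, 5] / [3]
  Insert 6 (step 7): P = [1, 2, 3, 6] / [4, 5] / [7];  Q = [1, 4, 6, 7] / [2, 5] / [3]
Final shape: (4, 2, 1).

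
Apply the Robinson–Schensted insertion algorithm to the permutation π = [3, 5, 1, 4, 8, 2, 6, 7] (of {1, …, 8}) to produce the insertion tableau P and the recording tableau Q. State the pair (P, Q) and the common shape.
P = [1, 2, 6, 7] / [3, 4, 8] / [5];  Q = [1, 2, 5, 8] / [3, 4, 7] / [6];  common shape = (4, 3, 1)

Row-insert the values π_1, π_2, … into P one at a time, bumping the leftmost entry strictly greater than the inserted value down to the next row. The recording tableau Q records, in position (i, j), the step at which that cell was added to P.
  Insert 3 (step 1): P = [3];  Q = [1]
  Insert 5 (step 2): P = [3, 5];  Q = [1, 2]
  Insert 1 (step 3): P = [1, 5] / [3];  Q = [1, 2] / [3]
  Insert 4 (step 4): P = [1, 4] / [3, 5];  Q = [1, 2] / [3, 4]
  Insert 8 (step 5): P = [1, 4, 8] / [3, 5];  Q = [1, 2, 5] / [3, 4]
  Insert 2 (step 6): P = [1, 2, 8] / [3, 4] / [5];  Q = [1, 2, 5] / [3, 4] / [6]
  Insert 6 (step 7): P = [1, 2, 6] / [3, 4, 8] / [5];  Q = [1, 2, 5] / [3, 4, 7] / [6]
  Insert 7 (step 8): P = [1, 2, 6, 7] / [3, 4, 8] / [5];  Q = [1, 2, 5, 8] / [3, 4, 7] / [6]
Final shape: (4, 3, 1).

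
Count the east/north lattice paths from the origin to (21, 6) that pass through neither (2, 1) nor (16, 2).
Number of paths = 154890

Inclusion–exclusion. Total paths: C(27, 21) = 296010. Through P₁: C(3, 2)·C(24, 19) = 127512. Through P₂: C(18, 16)·C(9, 5) = 19278. Since P₁ is strictly southwest of P₂, a monotone path through both must visit P₁ then P₂; paths through both = C(3, 2)·C(15, 14)·C(9, 5) = 5670. Avoid both = 296010 − 127512 − 19278 + 5670 = 154890.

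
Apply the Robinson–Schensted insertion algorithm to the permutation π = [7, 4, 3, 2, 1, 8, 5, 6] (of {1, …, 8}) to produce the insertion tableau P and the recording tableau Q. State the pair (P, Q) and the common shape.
P = [1, 5, 6] / [2, 8] / [3] / [4] / [7];  Q = [1, 6, 8] / [2, 7] / [3] / [4] / [5];  common shape = (3, 2, 1, 1, 1)

Row-insert the values π_1, π_2, … into P one at a time, bumping the leftmost entry strictly greater than the inserted value down to the next row. The recording tableau Q records, in position (i, j), the step at which that cell was added to P.
  Insert 7 (step 1): P = [7];  Q = [1]
  Insert 4 (step 2): P = [4] / [7];  Q = [1] / [2]
  Insert 3 (step 3): P = [3] / [4] / [7];  Q = [1] / [2] / [3]
  Insert 2 (step 4): P = [2] / [3] / [4] / [7];  Q = [1] / [2] / [3] / [4]
  Insert 1 (step 5): P = [1] / [2] / [3] / [4] / [7];  Q = [1] / [2] / [3] / [4] / [5]
  Insert 8 (step 6): P = [1, 8] / [2] / [3] / [4] / [7];  Q = [1, 6] / [2] / [3] / [4] / [5]
  Insert 5 (step 7): P = [1, 5] / [2, 8] / [3] / [4] / [7];  Q = [1, 6] / [2, 7] / [3] / [4] / [5]
  Insert 6 (step 8): P = [1, 5, 6] / [2, 8] / [3] / [4] / [7];  Q = [1, 6, 8] / [2, 7] / [3] / [4] / [5]
Final shape: (3, 2, 1, 1, 1).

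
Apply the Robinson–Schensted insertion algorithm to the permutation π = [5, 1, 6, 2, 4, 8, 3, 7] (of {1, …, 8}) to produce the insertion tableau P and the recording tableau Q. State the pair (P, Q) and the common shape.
P = [1, 2, 3, 7] / [4, 6, 8] / [5];  Q = [1, 3, 5, 6] / [2, 4, 8] / [7];  common shape = (4, 3, 1)

Row-insert the values π_1, π_2, … into P one at a time, bumping the leftmost entry strictly greater than the inserted value down to the next row. The recording tableau Q records, in position (i, j), the step at which that cell was added to P.
  Insert 5 (step 1): P = [5];  Q = [1]
  Insert 1 (step 2): P = [1] / [5];  Q = [1] / [2]
  Insert 6 (step 3): P = [1, 6] / [5];  Q = [1, 3] / [2]
  Insert 2 (step 4): P = [1, 2] / [5, 6];  Q = [1, 3] / [2, 4]
  Insert 4 (step 5): P = [1, 2, 4] / [5, 6];  Q = [1, 3, 5] / [2, 4]
  Insert 8 (step 6): P = [1, 2, 4, 8] / [5, 6];  Q = [1, 3, 5, 6] / [2, 4]
  Insert 3 (step 7): P = [1, 2, 3, 8] / [4, 6] / [5];  Q = [1, 3, 5, 6] / [2, 4] / [7]
  Insert 7 (step 8): P = [1, 2, 3, 7] / [4, 6, 8] / [5];  Q = [1, 3, 5, 6] / [2, 4, 8] / [7]
Final shape: (4, 3, 1).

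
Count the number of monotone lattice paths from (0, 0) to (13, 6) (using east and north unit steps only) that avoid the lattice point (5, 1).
Number of paths = 19410

Total paths from (0, 0) to (13, 6): C(19, 13) = 27132. Paths through (5, 1): (paths (0, 0) → (5, 1)) × (paths (5, 1) → (13, 6)) = C(6, 5) · C(13, 8) = 6 · 1287 = 7722. Avoidance count = 27132 − 7722 = 19410.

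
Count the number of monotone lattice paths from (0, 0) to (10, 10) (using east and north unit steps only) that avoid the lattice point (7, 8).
Number of paths = 120406

Total paths from (0, 0) to (10, 10): C(20, 10) = 184756. Paths through (7, 8): (paths (0, 0) → (7, 8)) × (paths (7, 8) → (10, 10)) = C(15, 7) · C(5, 3) = 6435 · 10 = 64350. Avoidance count = 184756 − 64350 = 120406.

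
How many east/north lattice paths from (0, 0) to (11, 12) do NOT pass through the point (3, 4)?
Number of paths = 901628

Total paths from (0, 0) to (11, 12): C(23, 11) = 1352078. Paths through (3, 4): (paths (0, 0) → (3, 4)) × (paths (3, 4) → (11, 12)) = C(7, 3) · C(16, 8) = 35 · 12870 = 450450. Avoidance count = 1352078 − 450450 = 901628.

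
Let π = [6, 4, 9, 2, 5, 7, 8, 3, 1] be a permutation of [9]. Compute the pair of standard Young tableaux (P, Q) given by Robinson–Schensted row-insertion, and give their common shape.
P = [1, 3, 7, 8] / [2, 5] / [4, 9] / [6];  Q = [1, 3, 6, 7] / [2, 5] / [4, 8] / [9];  common shape = (4, 2, 2, 1)

Row-insert the values π_1, π_2, … into P one at a time, bumping the leftmost entry strictly greater than the inserted value down to the next row. The recording tableau Q records, in position (i, j), the step at which that cell was added to P.
  Insert 6 (step 1): P = [6];  Q = [1]
  Insert 4 (step 2): P = [4] / [6];  Q = [1] / [2]
  Insert 9 (step 3): P = [4, 9] / [6];  Q = [1, 3] / [2]
  Insert 2 (step 4): P = [2, 9] / [4] / [6];  Q = [1, 3] / [2] / [4]
  Insert 5 (step 5): P = [2, 5] / [4, 9] / [6];  Q = [1, 3] / [2, 5] / [4]
  Insert 7 (step 6): P = [2, 5, 7] / [4, 9] / [6];  Q = [1, 3, 6] / [2, 5] / [4]
  Insert 8 (step 7): P = [2, 5, 7, 8] / [4, 9] / [6];  Q = [1, 3, 6, 7] / [2, 5] / [4]
  Insert 3 (step 8): P = [2, 3, 7, 8] / [4, 5] / [6, 9];  Q = [1, 3, 6, 7] / [2, 5] / [4, 8]
  Insert 1 (step 9): P = [1, 3, 7, 8] / [2, 5] / [4, 9] / [6];  Q = [1, 3, 6, 7] / [2, 5] / [4, 8] / [9]
Final shape: (4, 2, 2, 1).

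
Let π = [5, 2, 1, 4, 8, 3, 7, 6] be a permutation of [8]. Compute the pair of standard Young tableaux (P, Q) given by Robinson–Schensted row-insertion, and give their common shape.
P = [1, 3, 6] / [2, 4, 7] / [5, 8];  Q = [1, 4, 5] / [2, 6, 7] / [3, 8];  common shape = (3, 3, 2)

Row-insert the values π_1, π_2, … into P one at a time, bumping the leftmost entry strictly greater than the inserted value down to the next row. The recording tableau Q records, in position (i, j), the step at which that cell was added to P.
  Insert 5 (step 1): P = [5];  Q = [1]
  Insert 2 (step 2): P = [2] / [5];  Q = [1] / [2]
  Insert 1 (step 3): P = [1] / [2] / [5];  Q = [1] / [2] / [3]
  Insert 4 (step 4): P = [1, 4] / [2] / [5];  Q = [1, 4] / [2] / [3]
  Insert 8 (step 5): P = [1, 4, 8] / [2] / [5];  Q = [1, 4, 5] / [2] / [3]
  Insert 3 (step 6): P = [1, 3, 8] / [2, 4] / [5];  Q = [1, 4, 5] / [2, 6] / [3]
  Insert 7 (step 7): P = [1, 3, 7] / [2, 4, 8] / [5];  Q = [1, 4, 5] / [2, 6, 7] / [3]
  Insert 6 (step 8): P = [1, 3, 6] / [2, 4, 7] / [5, 8];  Q = [1, 4, 5] / [2, 6, 7] / [3, 8]
Final shape: (3, 3, 2).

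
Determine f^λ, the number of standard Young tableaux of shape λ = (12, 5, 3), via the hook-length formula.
# SYT of shape (12, 5, 3) = 1705440

Hook-length formula: f^λ = n! / Π hook(c), product over all cells c of the Young diagram. For λ = (12, 5, 3), n = 20 boxes. Hook lengths by row (left-to-right, top-to-bottom): [14, 13, 12, 10, 9, 7, 6, 5, 4, 3, 2, 1]; [6, 5, 4, 2, 1]; [3, 2, 1]. Product of hooks = 1426553856000. So f^λ = 20! / 1426553856000 = 2432902008176640000 / 1426553856000 = 1705440.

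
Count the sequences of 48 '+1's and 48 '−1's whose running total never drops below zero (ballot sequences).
C_48 = 131327898242169365477991900

These ballot sequences are counted by the Catalan number C_n = (1/(n + 1)) · C(2n, n). For n = 48: C_48 = (1/49) · C(96, 48) = 6435067013866298908421603100/49 = 131327898242169365477991900.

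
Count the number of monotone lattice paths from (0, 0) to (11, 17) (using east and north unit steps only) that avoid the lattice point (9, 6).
Number of paths = 21083790

Total paths from (0, 0) to (11, 17): C(28, 11) = 21474180. Paths through (9, 6): (paths (0, 0) → (9, 6)) × (paths (9, 6) → (11, 17)) = C(15, 9) · C(13, 2) = 5005 · 78 = 390390. Avoidance count = 21474180 − 390390 = 21083790.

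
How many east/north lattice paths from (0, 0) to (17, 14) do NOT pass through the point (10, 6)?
Number of paths = 213651045

Total paths from (0, 0) to (17, 14): C(31, 17) = 265182525. Paths through (10, 6): (paths (0, 0) → (10, 6)) × (paths (10, 6) → (17, 14)) = C(16, 10) · C(15, 7) = 8008 · 6435 = 51531480. Avoidance count = 265182525 − 51531480 = 213651045.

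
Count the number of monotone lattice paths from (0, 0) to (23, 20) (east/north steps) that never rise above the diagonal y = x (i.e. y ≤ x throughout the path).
Number of paths = 160094486370

By the reflection principle (André's argument), the number of monotone paths to (23, 20) with n ≤ m that never go above y = x is C(43, 23) − C(43, 24) = 960566918220 − 800472431850 = 160094486370.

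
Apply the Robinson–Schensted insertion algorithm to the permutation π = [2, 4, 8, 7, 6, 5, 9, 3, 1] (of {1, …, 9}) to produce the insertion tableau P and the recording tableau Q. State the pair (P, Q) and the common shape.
P = [1, 3, 5, 9] / [2] / [4] / [6] / [7] / [8];  Q = [1, 2, 3, 7] / [4] / [5] / [6] / [8] / [9];  common shape = (4, 1, 1, 1, 1, 1)

Row-insert the values π_1, π_2, … into P one at a time, bumping the leftmost entry strictly greater than the inserted value down to the next row. The recording tableau Q records, in position (i, j), the step at which that cell was added to P.
  Insert 2 (step 1): P = [2];  Q = [1]
  Insert 4 (step 2): P = [2, 4];  Q = [1, 2]
  Insert 8 (step 3): P = [2, 4, 8];  Q = [1, 2, 3]
  Insert 7 (step 4): P = [2, 4, 7] / [8];  Q = [1, 2, 3] / [4]
  Insert 6 (step 5): P = [2, 4, 6] / [7] / [8];  Q = [1, 2, 3] / [4] / [5]
  Insert 5 (step 6): P = [2, 4, 5] / [6] / [7] / [8];  Q = [1, 2, 3] / [4] / [5] / [6]
  Insert 9 (step 7): P = [2, 4, 5, 9] / [6] / [7] / [8];  Q = [1, 2, 3, 7] / [4] / [5] / [6]
  Insert 3 (step 8): P = [2, 3, 5, 9] / [4] / [6] / [7] / [8];  Q = [1, 2, 3, 7] / [4] / [5] / [6] / [8]
  Insert 1 (step 9): P = [1, 3, 5, 9] / [2] / [4] / [6] / [7] / [8];  Q = [1, 2, 3, 7] / [4] / [5] / [6] / [8] / [9]
Final shape: (4, 1, 1, 1, 1, 1).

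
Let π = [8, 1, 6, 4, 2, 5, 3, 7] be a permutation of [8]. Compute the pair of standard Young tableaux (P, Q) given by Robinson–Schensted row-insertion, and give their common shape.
P = [1, 2, 3, 7] / [4, 5] / [6] / [8];  Q = [1, 3, 6, 8] / [2, 7] / [4] / [5];  common shape = (4, 2, 1, 1)

Row-insert the values π_1, π_2, … into P one at a time, bumping the leftmost entry strictly greater than the inserted value down to the next row. The recording tableau Q records, in position (i, j), the step at which that cell was added to P.
  Insert 8 (step 1): P = [8];  Q = [1]
  Insert 1 (step 2): P = [1] / [8];  Q = [1] / [2]
  Insert 6 (step 3): P = [1, 6] / [8];  Q = [1, 3] / [2]
  Insert 4 (step 4): P = [1, 4] / [6] / [8];  Q = [1, 3] / [2] / [4]
  Insert 2 (step 5): P = [1, 2] / [4] / [6] / [8];  Q = [1, 3] / [2] / [4] / [5]
  Insert 5 (step 6): P = [1, 2, 5] / [4] / [6] / [8];  Q = [1, 3, 6] / [2] / [4] / [5]
  Insert 3 (step 7): P = [1, 2, 3] / [4, 5] / [6] / [8];  Q = [1, 3, 6] / [2, 7] / [4] / [5]
  Insert 7 (step 8): P = [1, 2, 3, 7] / [4, 5] / [6] / [8];  Q = [1, 3, 6, 8] / [2, 7] / [4] / [5]
Final shape: (4, 2, 1, 1).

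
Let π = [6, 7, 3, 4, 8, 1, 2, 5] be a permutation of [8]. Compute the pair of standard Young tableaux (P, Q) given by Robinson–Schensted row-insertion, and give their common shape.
P = [1, 2, 5] / [3, 4, 8] / [6, 7];  Q = [1, 2, 5] / [3, 4, 8] / [6, 7];  common shape = (3, 3, 2)

Row-insert the values π_1, π_2, … into P one at a time, bumping the leftmost entry strictly greater than the inserted value down to the next row. The recording tableau Q records, in position (i, j), the step at which that cell was added to P.
  Insert 6 (step 1): P = [6];  Q = [1]
  Insert 7 (step 2): P = [6, 7];  Q = [1, 2]
  Insert 3 (step 3): P = [3, 7] / [6];  Q = [1, 2] / [3]
  Insert 4 (step 4): P = [3, 4] / [6, 7];  Q = [1, 2] / [3, 4]
  Insert 8 (step 5): P = [3, 4, 8] / [6, 7];  Q = [1, 2, 5] / [3, 4]
  Insert 1 (step 6): P = [1, 4, 8] / [3, 7] / [6];  Q = [1, 2, 5] / [3, 4] / [6]
  Insert 2 (step 7): P = [1, 2, 8] / [3, 4] / [6, 7];  Q = [1, 2, 5] / [3, 4] / [6, 7]
  Insert 5 (step 8): P = [1, 2, 5] / [3, 4, 8] / [6, 7];  Q = [1, 2, 5] / [3, 4, 8] / [6, 7]
Final shape: (3, 3, 2).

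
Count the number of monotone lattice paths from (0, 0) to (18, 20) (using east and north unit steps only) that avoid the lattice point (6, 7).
Number of paths = 24654285810

Total paths from (0, 0) to (18, 20): C(38, 18) = 33578000610. Paths through (6, 7): (paths (0, 0) → (6, 7)) × (paths (6, 7) → (18, 20)) = C(13, 6) · C(25, 12) = 1716 · 5200300 = 8923714800. Avoidance count = 33578000610 − 8923714800 = 24654285810.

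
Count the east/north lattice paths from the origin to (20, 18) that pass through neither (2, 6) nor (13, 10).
Number of paths = 24040071300

Inclusion–exclusion. Total paths: C(38, 20) = 33578000610. Through P₁: C(8, 2)·C(30, 18) = 2421810300. Through P₂: C(23, 13)·C(15, 7) = 7362064710. Since P₁ is strictly southwest of P₂, a monotone path through both must visit P₁ then P₂; paths through both = C(8, 2)·C(15, 11)·C(15, 7) = 245945700. Avoid both = 33578000610 − 2421810300 − 7362064710 + 245945700 = 24040071300.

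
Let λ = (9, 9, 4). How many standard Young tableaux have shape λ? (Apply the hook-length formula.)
# SYT of shape (9, 9, 4) = 13579566

Hook-length formula: f^λ = n! / Π hook(c), product over all cells c of the Young diagram. For λ = (9, 9, 4), n = 22 boxes. Hook lengths by row (left-to-right, top-to-bottom): [11, 10, 9, 8, 6, 5, 4, 3, 2]; [10, 9, 8, 7, 5, 4, 3, 2, 1]; [4, 3, 2, 1]. Product of hooks = 82771476480000. So f^λ = 22! / 82771476480000 = 1124000727777607680000 / 82771476480000 = 13579566.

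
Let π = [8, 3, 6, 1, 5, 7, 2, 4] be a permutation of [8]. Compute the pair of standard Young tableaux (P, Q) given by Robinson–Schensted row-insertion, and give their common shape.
P = [1, 2, 4] / [3, 5, 7] / [6] / [8];  Q = [1, 3, 6] / [2, 5, 8] / [4] / [7];  common shape = (3, 3, 1, 1)

Row-insert the values π_1, π_2, … into P one at a time, bumping the leftmost entry strictly greater than the inserted value down to the next row. The recording tableau Q records, in position (i, j), the step at which that cell was added to P.
  Insert 8 (step 1): P = [8];  Q = [1]
  Insert 3 (step 2): P = [3] / [8];  Q = [1] / [2]
  Insert 6 (step 3): P = [3, 6] / [8];  Q = [1, 3] / [2]
  Insert 1 (step 4): P = [1, 6] / [3] / [8];  Q = [1, 3] / [2] / [4]
  Insert 5 (step 5): P = [1, 5] / [3, 6] / [8];  Q = [1, 3] / [2, 5] / [4]
  Insert 7 (step 6): P = [1, 5, 7] / [3, 6] / [8];  Q = [1, 3, 6] / [2, 5] / [4]
  Insert 2 (step 7): P = [1, 2, 7] / [3, 5] / [6] / [8];  Q = [1, 3, 6] / [2, 5] / [4] / [7]
  Insert 4 (step 8): P = [1, 2, 4] / [3, 5, 7] / [6] / [8];  Q = [1, 3, 6] / [2, 5, 8] / [4] / [7]
Final shape: (3, 3, 1, 1).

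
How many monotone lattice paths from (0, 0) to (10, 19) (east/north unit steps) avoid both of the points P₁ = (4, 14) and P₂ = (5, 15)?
Number of paths = 17433906

Inclusion–exclusion. Total paths: C(29, 10) = 20030010. Through P₁: C(18, 4)·C(11, 6) = 1413720. Through P₂: C(20, 5)·C(9, 5) = 1953504. Since P₁ is strictly southwest of P₂, a monotone path through both must visit P₁ then P₂; paths through both = C(18, 4)·C(2, 1)·C(9, 5) = 771120. Avoid both = 20030010 − 1413720 − 1953504 + 771120 = 17433906.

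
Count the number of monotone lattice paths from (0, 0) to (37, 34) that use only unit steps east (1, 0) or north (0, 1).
Number of paths = 209296471752557936110

A monotone lattice path from (0, 0) to (37, 34) consists of 37 east steps and 34 north steps in some order, so it is determined by which 37 of the 71 steps are east. The count is C(71, 37) = 209296471752557936110.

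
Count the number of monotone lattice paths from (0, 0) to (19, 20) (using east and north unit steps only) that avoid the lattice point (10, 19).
Number of paths = 68722964310

Total paths from (0, 0) to (19, 20): C(39, 19) = 68923264410. Paths through (10, 19): (paths (0, 0) → (10, 19)) × (paths (10, 19) → (19, 20)) = C(29, 10) · C(10, 9) = 20030010 · 10 = 200300100. Avoidance count = 68923264410 − 200300100 = 68722964310.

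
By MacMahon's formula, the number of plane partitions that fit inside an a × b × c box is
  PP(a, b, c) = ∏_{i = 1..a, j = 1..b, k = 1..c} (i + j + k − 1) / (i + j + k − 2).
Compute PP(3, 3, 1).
PP(3, 3, 1) = 20

Evaluate the triple product over i = 1..3, j = 1..3, k = 1..1. The factors are (2/1) · (3/2) · (4/3) · (3/2) · (4/3) · (5/4) · (4/3) · (5/4) · … (9 factors total). The numerators and denominators telescope so the product is an integer; carrying out the multiplication exactly gives PP(3, 3, 1) = 20.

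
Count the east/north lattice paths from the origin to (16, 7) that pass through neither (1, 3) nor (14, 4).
Number of paths = 199613

Inclusion–exclusion. Total paths: C(23, 16) = 245157. Through P₁: C(4, 1)·C(19, 15) = 15504. Through P₂: C(18, 14)·C(5, 2) = 30600. Since P₁ is strictly southwest of P₂, a monotone path through both must visit P₁ then P₂; paths through both = C(4, 1)·C(14, 13)·C(5, 2) = 560. Avoid both = 245157 − 15504 − 30600 + 560 = 199613.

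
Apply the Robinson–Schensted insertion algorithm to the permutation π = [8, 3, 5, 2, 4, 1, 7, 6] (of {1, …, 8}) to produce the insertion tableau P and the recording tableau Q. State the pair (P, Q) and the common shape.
P = [1, 4, 6] / [2, 5, 7] / [3] / [8];  Q = [1, 3, 7] / [2, 5, 8] / [4] / [6];  common shape = (3, 3, 1, 1)

Row-insert the values π_1, π_2, … into P one at a time, bumping the leftmost entry strictly greater than the inserted value down to the next row. The recording tableau Q records, in position (i, j), the step at which that cell was added to P.
  Insert 8 (step 1): P = [8];  Q = [1]
  Insert 3 (step 2): P = [3] / [8];  Q = [1] / [2]
  Insert 5 (step 3): P = [3, 5] / [8];  Q = [1, 3] / [2]
  Insert 2 (step 4): P = [2, 5] / [3] / [8];  Q = [1, 3] / [2] / [4]
  Insert 4 (step 5): P = [2, 4] / [3, 5] / [8];  Q = [1, 3] / [2, 5] / [4]
  Insert 1 (step 6): P = [1, 4] / [2, 5] / [3] / [8];  Q = [1, 3] / [2, 5] / [4] / [6]
  Insert 7 (step 7): P = [1, 4, 7] / [2, 5] / [3] / [8];  Q = [1, 3, 7] / [2, 5] / [4] / [6]
  Insert 6 (step 8): P = [1, 4, 6] / [2, 5, 7] / [3] / [8];  Q = [1, 3, 7] / [2, 5, 8] / [4] / [6]
Final shape: (3, 3, 1, 1).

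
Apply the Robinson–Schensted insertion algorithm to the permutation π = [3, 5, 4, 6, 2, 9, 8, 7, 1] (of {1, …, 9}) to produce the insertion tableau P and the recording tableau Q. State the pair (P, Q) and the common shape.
P = [1, 4, 6, 7] / [2, 8] / [3, 9] / [5];  Q = [1, 2, 4, 6] / [3, 7] / [5, 8] / [9];  common shape = (4, 2, 2, 1)

Row-insert the values π_1, π_2, … into P one at a time, bumping the leftmost entry strictly greater than the inserted value down to the next row. The recording tableau Q records, in position (i, j), the step at which that cell was added to P.
  Insert 3 (step 1): P = [3];  Q = [1]
  Insert 5 (step 2): P = [3, 5];  Q = [1, 2]
  Insert 4 (step 3): P = [3, 4] / [5];  Q = [1, 2] / [3]
  Insert 6 (step 4): P = [3, 4, 6] / [5];  Q = [1, 2, 4] / [3]
  Insert 2 (step 5): P = [2, 4, 6] / [3] / [5];  Q = [1, 2, 4] / [3] / [5]
  Insert 9 (step 6): P = [2, 4, 6, 9] / [3] / [5];  Q = [1, 2, 4, 6] / [3] / [5]
  Insert 8 (step 7): P = [2, 4, 6, 8] / [3, 9] / [5];  Q = [1, 2, 4, 6] / [3, 7] / [5]
  Insert 7 (step 8): P = [2, 4, 6, 7] / [3, 8] / [5, 9];  Q = [1, 2, 4, 6] / [3, 7] / [5, 8]
  Insert 1 (step 9): P = [1, 4, 6, 7] / [2, 8] / [3, 9] / [5];  Q = [1, 2, 4, 6] / [3, 7] / [5, 8] / [9]
Final shape: (4, 2, 2, 1).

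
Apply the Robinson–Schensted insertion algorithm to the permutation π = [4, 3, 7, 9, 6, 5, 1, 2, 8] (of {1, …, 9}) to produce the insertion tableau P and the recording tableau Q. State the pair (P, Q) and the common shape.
P = [1, 2, 8] / [3, 5, 9] / [4, 6] / [7];  Q = [1, 3, 4] / [2, 5, 9] / [6, 8] / [7];  common shape = (3, 3, 2, 1)

Row-insert the values π_1, π_2, … into P one at a time, bumping the leftmost entry strictly greater than the inserted value down to the next row. The recording tableau Q records, in position (i, j), the step at which that cell was added to P.
  Insert 4 (step 1): P = [4];  Q = [1]
  Insert 3 (step 2): P = [3] / [4];  Q = [1] / [2]
  Insert 7 (step 3): P = [3, 7] / [4];  Q = [1, 3] / [2]
  Insert 9 (step 4): P = [3, 7, 9] / [4];  Q = [1, 3, 4] / [2]
  Insert 6 (step 5): P = [3, 6, 9] / [4, 7];  Q = [1, 3, 4] / [2, 5]
  Insert 5 (step 6): P = [3, 5, 9] / [4, 6] / [7];  Q = [1, 3, 4] / [2, 5] / [6]
  Insert 1 (step 7): P = [1, 5, 9] / [3, 6] / [4] / [7];  Q = [1, 3, 4] / [2, 5] / [6] / [7]
  Insert 2 (step 8): P = [1, 2, 9] / [3, 5] / [4, 6] / [7];  Q = [1, 3, 4] / [2, 5] / [6, 8] / [7]
  Insert 8 (step 9): P = [1, 2, 8] / [3, 5, 9] / [4, 6] / [7];  Q = [1, 3, 4] / [2, 5, 9] / [6, 8] / [7]
Final shape: (3, 3, 2, 1).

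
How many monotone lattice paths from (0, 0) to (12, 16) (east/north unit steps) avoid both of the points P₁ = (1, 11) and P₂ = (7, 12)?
Number of paths = 24031035

Inclusion–exclusion. Total paths: C(28, 12) = 30421755. Through P₁: C(12, 1)·C(16, 11) = 52416. Through P₂: C(19, 7)·C(9, 5) = 6348888. Since P₁ is strictly southwest of P₂, a monotone path through both must visit P₁ then P₂; paths through both = C(12, 1)·C(7, 6)·C(9, 5) = 10584. Avoid both = 30421755 − 52416 − 6348888 + 10584 = 24031035.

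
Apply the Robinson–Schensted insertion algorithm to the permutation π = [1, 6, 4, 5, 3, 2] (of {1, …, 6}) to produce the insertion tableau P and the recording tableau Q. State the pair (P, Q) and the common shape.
P = [1, 2, 5] / [3] / [4] / [6];  Q = [1, 2, 4] / [3] / [5] / [6];  common shape = (3, 1, 1, 1)

Row-insert the values π_1, π_2, … into P one at a time, bumping the leftmost entry strictly greater than the inserted value down to the next row. The recording tableau Q records, in position (i, j), the step at which that cell was added to P.
  Insert 1 (step 1): P = [1];  Q = [1]
  Insert 6 (step 2): P = [1, 6];  Q = [1, 2]
  Insert 4 (step 3): P = [1, 4] / [6];  Q = [1, 2] / [3]
  Insert 5 (step 4): P = [1, 4, 5] / [6];  Q = [1, 2, 4] / [3]
  Insert 3 (step 5): P = [1, 3, 5] / [4] / [6];  Q = [1, 2, 4] / [3] / [5]
  Insert 2 (step 6): P = [1, 2, 5] / [3] / [4] / [6];  Q = [1, 2, 4] / [3] / [5] / [6]
Final shape: (3, 1, 1, 1).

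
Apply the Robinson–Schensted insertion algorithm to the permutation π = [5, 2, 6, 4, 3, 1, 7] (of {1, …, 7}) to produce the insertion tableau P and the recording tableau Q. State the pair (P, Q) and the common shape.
P = [1, 3, 7] / [2, 6] / [4] / [5];  Q = [1, 3, 7] / [2, 4] / [5] / [6];  common shape = (3, 2, 1, 1)

Row-insert the values π_1, π_2, … into P one at a time, bumping the leftmost entry strictly greater than the inserted value down to the next row. The recording tableau Q records, in position (i, j), the step at which that cell was added to P.
  Insert 5 (step 1): P = [5];  Q = [1]
  Insert 2 (step 2): P = [2] / [5];  Q = [1] / [2]
  Insert 6 (step 3): P = [2, 6] / [5];  Q = [1, 3] / [2]
  Insert 4 (step 4): P = [2, 4] / [5, 6];  Q = [1, 3] / [2, 4]
  Insert 3 (step 5): P = [2, 3] / [4, 6] / [5];  Q = [1, 3] / [2, 4] / [5]
  Insert 1 (step 6): P = [1, 3] / [2, 6] / [4] / [5];  Q = [1, 3] / [2, 4] / [5] / [6]
  Insert 7 (step 7): P = [1, 3, 7] / [2, 6] / [4] / [5];  Q = [1, 3, 7] / [2, 4] / [5] / [6]
Final shape: (3, 2, 1, 1).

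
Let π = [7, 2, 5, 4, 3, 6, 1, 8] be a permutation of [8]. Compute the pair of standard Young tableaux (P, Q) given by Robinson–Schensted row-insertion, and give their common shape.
P = [1, 3, 6, 8] / [2] / [4] / [5] / [7];  Q = [1, 3, 6, 8] / [2] / [4] / [5] / [7];  common shape = (4, 1, 1, 1, 1)

Row-insert the values π_1, π_2, … into P one at a time, bumping the leftmost entry strictly greater than the inserted value down to the next row. The recording tableau Q records, in position (i, j), the step at which that cell was added to P.
  Insert 7 (step 1): P = [7];  Q = [1]
  Insert 2 (step 2): P = [2] / [7];  Q = [1] / [2]
  Insert 5 (step 3): P = [2, 5] / [7];  Q = [1, 3] / [2]
  Insert 4 (step 4): P = [2, 4] / [5] / [7];  Q = [1, 3] / [2] / [4]
  Insert 3 (step 5): P = [2, 3] / [4] / [5] / [7];  Q = [1, 3] / [2] / [4] / [5]
  Insert 6 (step 6): P = [2, 3, 6] / [4] / [5] / [7];  Q = [1, 3, 6] / [2] / [4] / [5]
  Insert 1 (step 7): P = [1, 3, 6] / [2] / [4] / [5] / [7];  Q = [1, 3, 6] / [2] / [4] / [5] / [7]
  Insert 8 (step 8): P = [1, 3, 6, 8] / [2] / [4] / [5] / [7];  Q = [1, 3, 6, 8] / [2] / [4] / [5] / [7]
Final shape: (4, 1, 1, 1, 1).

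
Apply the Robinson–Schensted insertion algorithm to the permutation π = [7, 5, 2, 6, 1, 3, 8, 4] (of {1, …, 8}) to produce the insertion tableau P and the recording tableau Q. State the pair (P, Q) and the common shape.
P = [1, 3, 4] / [2, 6, 8] / [5] / [7];  Q = [1, 4, 7] / [2, 6, 8] / [3] / [5];  common shape = (3, 3, 1, 1)

Row-insert the values π_1, π_2, … into P one at a time, bumping the leftmost entry strictly greater than the inserted value down to the next row. The recording tableau Q records, in position (i, j), the step at which that cell was added to P.
  Insert 7 (step 1): P = [7];  Q = [1]
  Insert 5 (step 2): P = [5] / [7];  Q = [1] / [2]
  Insert 2 (step 3): P = [2] / [5] / [7];  Q = [1] / [2] / [3]
  Insert 6 (step 4): P = [2, 6] / [5] / [7];  Q = [1, 4] / [2] / [3]
  Insert 1 (step 5): P = [1, 6] / [2] / [5] / [7];  Q = [1, 4] / [2] / [3] / [5]
  Insert 3 (step 6): P = [1, 3] / [2, 6] / [5] / [7];  Q = [1, 4] / [2, 6] / [3] / [5]
  Insert 8 (step 7): P = [1, 3, 8] / [2, 6] / [5] / [7];  Q = [1, 4, 7] / [2, 6] / [3] / [5]
  Insert 4 (step 8): P = [1, 3, 4] / [2, 6, 8] / [5] / [7];  Q = [1, 4, 7] / [2, 6, 8] / [3] / [5]
Final shape: (3, 3, 1, 1).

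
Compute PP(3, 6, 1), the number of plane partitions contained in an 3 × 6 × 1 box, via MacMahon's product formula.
PP(3, 6, 1) = 84

Evaluate the triple product over i = 1..3, j = 1..6, k = 1..1. The factors are (2/1) · (3/2) · (4/3) · (5/4) · (6/5) · (7/6) · (3/2) · (4/3) · … (18 factors total). The numerators and denominators telescope so the product is an integer; carrying out the multiplication exactly gives PP(3, 6, 1) = 84.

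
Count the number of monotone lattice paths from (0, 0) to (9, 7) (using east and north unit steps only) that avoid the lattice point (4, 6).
Number of paths = 10180

Total paths from (0, 0) to (9, 7): C(16, 9) = 11440. Paths through (4, 6): (paths (0, 0) → (4, 6)) × (paths (4, 6) → (9, 7)) = C(10, 4) · C(6, 5) = 210 · 6 = 1260. Avoidance count = 11440 − 1260 = 10180.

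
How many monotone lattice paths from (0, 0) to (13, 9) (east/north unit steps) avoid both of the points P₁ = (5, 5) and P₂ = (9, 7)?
Number of paths = 257780

Inclusion–exclusion. Total paths: C(22, 13) = 497420. Through P₁: C(10, 5)·C(12, 8) = 124740. Through P₂: C(16, 9)·C(6, 4) = 171600. Since P₁ is strictly southwest of P₂, a monotone path through both must visit P₁ then P₂; paths through both = C(10, 5)·C(6, 4)·C(6, 4) = 56700. Avoid both = 497420 − 124740 − 171600 + 56700 = 257780.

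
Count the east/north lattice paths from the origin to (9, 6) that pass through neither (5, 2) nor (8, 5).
Number of paths = 1801

Inclusion–exclusion. Total paths: C(15, 9) = 5005. Through P₁: C(7, 5)·C(8, 4) = 1470. Through P₂: C(13, 8)·C(2, 1) = 2574. Since P₁ is strictly southwest of P₂, a monotone path through both must visit P₁ then P₂; paths through both = C(7, 5)·C(6, 3)·C(2, 1) = 840. Avoid both = 5005 − 1470 − 2574 + 840 = 1801.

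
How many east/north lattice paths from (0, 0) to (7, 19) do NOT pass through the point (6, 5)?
Number of paths = 650870

Total paths from (0, 0) to (7, 19): C(26, 7) = 657800. Paths through (6, 5): (paths (0, 0) → (6, 5)) × (paths (6, 5) → (7, 19)) = C(11, 6) · C(15, 1) = 462 · 15 = 6930. Avoidance count = 657800 − 6930 = 650870.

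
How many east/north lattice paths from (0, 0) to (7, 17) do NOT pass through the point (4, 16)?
Number of paths = 326724

Total paths from (0, 0) to (7, 17): C(24, 7) = 346104. Paths through (4, 16): (paths (0, 0) → (4, 16)) × (paths (4, 16) → (7, 17)) = C(20, 4) · C(4, 3) = 4845 · 4 = 19380. Avoidance count = 346104 − 19380 = 326724.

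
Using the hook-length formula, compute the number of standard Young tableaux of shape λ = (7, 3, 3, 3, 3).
# SYT of shape (7, 3, 3, 3, 3) = 4938024

Hook-length formula: f^λ = n! / Π hook(c), product over all cells c of the Young diagram. For λ = (7, 3, 3, 3, 3), n = 19 boxes. Hook lengths by row (left-to-right, top-to-bottom): [11, 10, 9, 4, 3, 2, 1]; [6, 5, 4]; [5, 4, 3]; [4, 3, 2]; [3, 2, 1]. Product of hooks = 24634368000. So f^λ = 19! / 24634368000 = 121645100408832000 / 24634368000 = 4938024.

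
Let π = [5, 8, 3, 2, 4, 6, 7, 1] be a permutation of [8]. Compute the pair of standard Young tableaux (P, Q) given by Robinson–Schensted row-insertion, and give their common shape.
P = [1, 4, 6, 7] / [2, 8] / [3] / [5];  Q = [1, 2, 6, 7] / [3, 5] / [4] / [8];  common shape = (4, 2, 1, 1)

Row-insert the values π_1, π_2, … into P one at a time, bumping the leftmost entry strictly greater than the inserted value down to the next row. The recording tableau Q records, in position (i, j), the step at which that cell was added to P.
  Insert 5 (step 1): P = [5];  Q = [1]
  Insert 8 (step 2): P = [5, 8];  Q = [1, 2]
  Insert 3 (step 3): P = [3, 8] / [5];  Q = [1, 2] / [3]
  Insert 2 (step 4): P = [2, 8] / [3] / [5];  Q = [1, 2] / [3] / [4]
  Insert 4 (step 5): P = [2, 4] / [3, 8] / [5];  Q = [1, 2] / [3, 5] / [4]
  Insert 6 (step 6): P = [2, 4, 6] / [3, 8] / [5];  Q = [1, 2, 6] / [3, 5] / [4]
  Insert 7 (step 7): P = [2, 4, 6, 7] / [3, 8] / [5];  Q = [1, 2, 6, 7] / [3, 5] / [4]
  Insert 1 (step 8): P = [1, 4, 6, 7] / [2, 8] / [3] / [5];  Q = [1, 2, 6, 7] / [3, 5] / [4] / [8]
Final shape: (4, 2, 1, 1).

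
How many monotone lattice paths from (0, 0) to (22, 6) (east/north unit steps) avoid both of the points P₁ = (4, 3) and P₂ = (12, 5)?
Number of paths = 279447

Inclusion–exclusion. Total paths: C(28, 22) = 376740. Through P₁: C(7, 4)·C(21, 18) = 46550. Through P₂: C(17, 12)·C(11, 10) = 68068. Since P₁ is strictly southwest of P₂, a monotone path through both must visit P₁ then P₂; paths through both = C(7, 4)·C(10, 8)·C(11, 10) = 17325. Avoid both = 376740 − 46550 − 68068 + 17325 = 279447.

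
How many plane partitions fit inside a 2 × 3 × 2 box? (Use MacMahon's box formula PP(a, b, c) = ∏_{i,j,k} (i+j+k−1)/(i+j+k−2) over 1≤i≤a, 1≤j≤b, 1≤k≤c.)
PP(2, 3, 2) = 50

Evaluate the triple product over i = 1..2, j = 1..3, k = 1..2. The factors are (2/1) · (3/2) · (3/2) · (4/3) · (4/3) · (5/4) · (3/2) · (4/3) · … (12 factors total). The numerators and denominators telescope so the product is an integer; carrying out the multiplication exactly gives PP(2, 3, 2) = 50.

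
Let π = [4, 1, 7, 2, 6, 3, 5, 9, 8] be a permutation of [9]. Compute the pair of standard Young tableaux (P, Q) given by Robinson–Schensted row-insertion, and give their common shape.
P = [1, 2, 3, 5, 8] / [4, 6, 9] / [7];  Q = [1, 3, 5, 7, 8] / [2, 4, 9] / [6];  common shape = (5, 3, 1)

Row-insert the values π_1, π_2, … into P one at a time, bumping the leftmost entry strictly greater than the inserted value down to the next row. The recording tableau Q records, in position (i, j), the step at which that cell was added to P.
  Insert 4 (step 1): P = [4];  Q = [1]
  Insert 1 (step 2): P = [1] / [4];  Q = [1] / [2]
  Insert 7 (step 3): P = [1, 7] / [4];  Q = [1, 3] / [2]
  Insert 2 (step 4): P = [1, 2] / [4, 7];  Q = [1, 3] / [2, 4]
  Insert 6 (step 5): P = [1, 2, 6] / [4, 7];  Q = [1, 3, 5] / [2, 4]
  Insert 3 (step 6): P = [1, 2, 3] / [4, 6] / [7];  Q = [1, 3, 5] / [2, 4] / [6]
  Insert 5 (step 7): P = [1, 2, 3, 5] / [4, 6] / [7];  Q = [1, 3, 5, 7] / [2, 4] / [6]
  Insert 9 (step 8): P = [1, 2, 3, 5, 9] / [4, 6] / [7];  Q = [1, 3, 5, 7, 8] / [2, 4] / [6]
  Insert 8 (step 9): P = [1, 2, 3, 5, 8] / [4, 6, 9] / [7];  Q = [1, 3, 5, 7, 8] / [2, 4, 9] / [6]
Final shape: (5, 3, 1).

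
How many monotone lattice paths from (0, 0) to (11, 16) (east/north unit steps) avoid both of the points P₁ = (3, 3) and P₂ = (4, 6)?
Number of paths = 6439855

Inclusion–exclusion. Total paths: C(27, 11) = 13037895. Through P₁: C(6, 3)·C(21, 8) = 4069800. Through P₂: C(10, 4)·C(17, 7) = 4084080. Since P₁ is strictly southwest of P₂, a monotone path through both must visit P₁ then P₂; paths through both = C(6, 3)·C(4, 1)·C(17, 7) = 1555840. Avoid both = 13037895 − 4069800 − 4084080 + 1555840 = 6439855.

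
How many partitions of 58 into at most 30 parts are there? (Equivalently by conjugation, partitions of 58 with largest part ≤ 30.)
p(58, parts ≤ 30) = 700478

Use the recurrence p(n, m) = p(n, m−1) + p(n−m, m): either the largest part is < m (count p(n, m−1)) or the largest part is exactly m (remove one copy of m, count p(n−m, m)). With p(0, ·) = 1 this gives p(58, parts ≤ 30) = 700478. (By conjugating Young diagrams, this also counts partitions of 58 into at most 30 parts.)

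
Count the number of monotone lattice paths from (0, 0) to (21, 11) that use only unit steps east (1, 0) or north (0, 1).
Number of paths = 129024480

A monotone lattice path from (0, 0) to (21, 11) consists of 21 east steps and 11 north steps in some order, so it is determined by which 21 of the 32 steps are east. The count is C(32, 21) = 129024480.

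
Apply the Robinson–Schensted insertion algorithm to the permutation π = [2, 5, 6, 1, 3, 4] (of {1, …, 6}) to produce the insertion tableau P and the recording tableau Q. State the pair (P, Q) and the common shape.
P = [1, 3, 4] / [2, 5, 6];  Q = [1, 2, 3] / [4, 5, 6];  common shape = (3, 3)

Row-insert the values π_1, π_2, … into P one at a time, bumping the leftmost entry strictly greater than the inserted value down to the next row. The recording tableau Q records, in position (i, j), the step at which that cell was added to P.
  Insert 2 (step 1): P = [2];  Q = [1]
  Insert 5 (step 2): P = [2, 5];  Q = [1, 2]
  Insert 6 (step 3): P = [2, 5, 6];  Q = [1, 2, 3]
  Insert 1 (step 4): P = [1, 5, 6] / [2];  Q = [1, 2, 3] / [4]
  Insert 3 (step 5): P = [1, 3, 6] / [2, 5];  Q = [1, 2, 3] / [4, 5]
  Insert 4 (step 6): P = [1, 3, 4] / [2, 5, 6];  Q = [1, 2, 3] / [4, 5, 6]
Final shape: (3, 3).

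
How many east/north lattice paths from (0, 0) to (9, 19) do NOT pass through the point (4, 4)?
Number of paths = 5821620

Total paths from (0, 0) to (9, 19): C(28, 9) = 6906900. Paths through (4, 4): (paths (0, 0) → (4, 4)) × (paths (4, 4) → (9, 19)) = C(8, 4) · C(20, 5) = 70 · 15504 = 1085280. Avoidance count = 6906900 − 1085280 = 5821620.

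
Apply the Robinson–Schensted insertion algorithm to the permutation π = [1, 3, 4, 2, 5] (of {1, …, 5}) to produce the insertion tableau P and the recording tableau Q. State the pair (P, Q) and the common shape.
P = [1, 2, 4, 5] / [3];  Q = [1, 2, 3, 5] / [4];  common shape = (4, 1)

Row-insert the values π_1, π_2, … into P one at a time, bumping the leftmost entry strictly greater than the inserted value down to the next row. The recording tableau Q records, in position (i, j), the step at which that cell was added to P.
  Insert 1 (step 1): P = [1];  Q = [1]
  Insert 3 (step 2): P = [1, 3];  Q = [1, 2]
  Insert 4 (step 3): P = [1, 3, 4];  Q = [1, 2, 3]
  Insert 2 (step 4): P = [1, 2, 4] / [3];  Q = [1, 2, 3] / [4]
  Insert 5 (step 5): P = [1, 2, 4, 5] / [3];  Q = [1, 2, 3, 5] / [4]
Final shape: (4, 1).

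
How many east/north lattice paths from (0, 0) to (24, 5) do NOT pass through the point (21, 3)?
Number of paths = 98515

Total paths from (0, 0) to (24, 5): C(29, 24) = 118755. Paths through (21, 3): (paths (0, 0) → (21, 3)) × (paths (21, 3) → (24, 5)) = C(24, 21) · C(5, 3) = 2024 · 10 = 20240. Avoidance count = 118755 − 20240 = 98515.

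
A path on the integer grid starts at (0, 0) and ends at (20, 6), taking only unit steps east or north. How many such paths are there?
Number of paths = 230230

A monotone lattice path from (0, 0) to (20, 6) consists of 20 east steps and 6 north steps in some order, so it is determined by which 20 of the 26 steps are east. The count is C(26, 20) = 230230.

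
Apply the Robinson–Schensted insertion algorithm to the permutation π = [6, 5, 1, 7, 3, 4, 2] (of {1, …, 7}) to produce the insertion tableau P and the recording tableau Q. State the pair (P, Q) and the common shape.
P = [1, 2, 4] / [3, 7] / [5] / [6];  Q = [1, 4, 6] / [2, 5] / [3] / [7];  common shape = (3, 2, 1, 1)

Row-insert the values π_1, π_2, … into P one at a time, bumping the leftmost entry strictly greater than the inserted value down to the next row. The recording tableau Q records, in position (i, j), the step at which that cell was added to P.
  Insert 6 (step 1): P = [6];  Q = [1]
  Insert 5 (step 2): P = [5] / [6];  Q = [1] / [2]
  Insert 1 (step 3): P = [1] / [5] / [6];  Q = [1] / [2] / [3]
  Insert 7 (step 4): P = [1, 7] / [5] / [6];  Q = [1, 4] / [2] / [3]
  Insert 3 (step 5): P = [1, 3] / [5, 7] / [6];  Q = [1, 4] / [2, 5] / [3]
  Insert 4 (step 6): P = [1, 3, 4] / [5, 7] / [6];  Q = [1, 4, 6] / [2, 5] / [3]
  Insert 2 (step 7): P = [1, 2, 4] / [3, 7] / [5] / [6];  Q = [1, 4, 6] / [2, 5] / [3] / [7]
Final shape: (3, 2, 1, 1).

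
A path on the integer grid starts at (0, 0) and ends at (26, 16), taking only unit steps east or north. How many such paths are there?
Number of paths = 166509721602

A monotone lattice path from (0, 0) to (26, 16) consists of 26 east steps and 16 north steps in some order, so it is determined by which 26 of the 42 steps are east. The count is C(42, 26) = 166509721602.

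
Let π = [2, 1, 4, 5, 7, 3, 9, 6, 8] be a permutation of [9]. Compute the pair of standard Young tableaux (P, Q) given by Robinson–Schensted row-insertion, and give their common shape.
P = [1, 3, 5, 6, 8] / [2, 4, 7, 9];  Q = [1, 3, 4, 5, 7] / [2, 6, 8, 9];  common shape = (5, 4)

Row-insert the values π_1, π_2, … into P one at a time, bumping the leftmost entry strictly greater than the inserted value down to the next row. The recording tableau Q records, in position (i, j), the step at which that cell was added to P.
  Insert 2 (step 1): P = [2];  Q = [1]
  Insert 1 (step 2): P = [1] / [2];  Q = [1] / [2]
  Insert 4 (step 3): P = [1, 4] / [2];  Q = [1, 3] / [2]
  Insert 5 (step 4): P = [1, 4, 5] / [2];  Q = [1, 3, 4] / [2]
  Insert 7 (step 5): P = [1, 4, 5, 7] / [2];  Q = [1, 3, 4, 5] / [2]
  Insert 3 (step 6): P = [1, 3, 5, 7] / [2, 4];  Q = [1, 3, 4, 5] / [2, 6]
  Insert 9 (step 7): P = [1, 3, 5, 7, 9] / [2, 4];  Q = [1, 3, 4, 5, 7] / [2, 6]
  Insert 6 (step 8): P = [1, 3, 5, 6, 9] / [2, 4, 7];  Q = [1, 3, 4, 5, 7] / [2, 6, 8]
  Insert 8 (step 9): P = [1, 3, 5, 6, 8] / [2, 4, 7, 9];  Q = [1, 3, 4, 5, 7] / [2, 6, 8, 9]
Final shape: (5, 4).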